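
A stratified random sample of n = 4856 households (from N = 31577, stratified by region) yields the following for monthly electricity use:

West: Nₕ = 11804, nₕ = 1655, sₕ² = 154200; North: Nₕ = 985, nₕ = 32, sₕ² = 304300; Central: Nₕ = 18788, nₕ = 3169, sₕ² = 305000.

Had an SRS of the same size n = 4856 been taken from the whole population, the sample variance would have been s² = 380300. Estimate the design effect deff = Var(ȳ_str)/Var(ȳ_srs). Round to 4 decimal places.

Var(ȳ_str) = Σ Wₕ²(1−fₕ)sₕ²/nₕ with Wₕ = Nₕ/31577:
  West: (11804/31577)²·(1−1655/11804)·154200/1655 = 11.194304
  North: (985/31577)²·(1−32/985)·304300/32 = 8.9523978
  Central: (18788/31577)²·(1−3169/18788)·305000/3169 = 28.324982
  → Var(ȳ_str) = 48.471684.
Var(ȳ_srs) = (1 − 4856/31577)·380300/4856 = 66.27191.
deff = 48.471684 / 66.27191 = 0.7314.

0.7314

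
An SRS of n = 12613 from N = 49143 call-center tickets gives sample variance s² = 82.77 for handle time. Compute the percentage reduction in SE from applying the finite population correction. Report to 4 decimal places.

f = n/N = 12613/49143 = 0.25665914.
SE_no-fpc = √(s²/n) = 0.081007882; SE_fpc = √((1−f)s²/n) = 0.069842742.
Ratio = √(1−f) = 0.86217218. Reduction = 100·(1 − 0.86217218) = 13.7828%.

13.7828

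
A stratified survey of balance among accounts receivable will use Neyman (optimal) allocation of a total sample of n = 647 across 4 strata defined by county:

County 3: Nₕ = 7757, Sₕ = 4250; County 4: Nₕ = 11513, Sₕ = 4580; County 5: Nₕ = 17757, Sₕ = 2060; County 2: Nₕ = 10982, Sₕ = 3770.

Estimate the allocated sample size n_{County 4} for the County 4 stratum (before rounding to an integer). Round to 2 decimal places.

Neyman allocation: nₕ = n·NₕSₕ / Σⱼ NⱼSⱼ.
Σ NⱼSⱼ = 7757·4250 + 11513·4580 + 17757·2060 + 10982·3770 = 1.6367835 × 10^8.
n_{County 4} = 647·11513·4580 / (1.6367835 × 10^8) = 208.43.

208.43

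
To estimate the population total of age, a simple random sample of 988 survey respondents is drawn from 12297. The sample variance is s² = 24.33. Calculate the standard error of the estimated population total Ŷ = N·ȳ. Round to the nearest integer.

Var(Ŷ) = N²·Var(ȳ) = N²·(1 − n/N)·s²/n.
f = 988/12297 = 0.08034480; Var(ȳ) = 0.91965520·24.33/988 = 0.022646975.
Var(Ŷ) = 12297² · 0.022646975 = 3.4245897 × 10^6.
SE(Ŷ) = √(3.4245897 × 10^6) = 1851.

1851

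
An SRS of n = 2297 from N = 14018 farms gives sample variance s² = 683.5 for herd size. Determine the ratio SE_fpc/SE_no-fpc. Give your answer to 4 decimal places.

0.9144

f = n/N = 2297/14018 = 0.16386075.
SE_no-fpc = √(s²/n) = 0.54549247; SE_fpc = √((1−f)s²/n) = 0.49880186.
Ratio = √(1−f) = 0.91440650.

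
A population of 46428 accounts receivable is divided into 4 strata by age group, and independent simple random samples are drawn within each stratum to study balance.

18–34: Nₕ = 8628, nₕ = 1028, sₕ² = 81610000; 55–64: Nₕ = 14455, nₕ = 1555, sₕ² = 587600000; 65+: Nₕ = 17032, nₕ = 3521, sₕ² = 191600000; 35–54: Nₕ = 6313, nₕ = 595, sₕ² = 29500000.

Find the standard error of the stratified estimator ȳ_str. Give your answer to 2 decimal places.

Var(ȳ_str) = Σₕ Wₕ²(1 − fₕ)sₕ²/nₕ with Wₕ = Nₕ/N, N = 46428.
18–34: Wₕ = 0.18583613; term = 0.18583613²·(1 − 0.11914696)·81610000/1028 = 2414.9828.
55–64: Wₕ = 0.31134229; term = 0.31134229²·(1 − 0.10757523)·587600000/1555 = 32688.82.
65+: Wₕ = 0.36684759; term = 0.36684759²·(1 − 0.20672851)·191600000/3521 = 5809.2848.
35–54: Wₕ = 0.13597398; term = 0.13597398²·(1 − 0.09424996)·29500000/595 = 830.28088.
Sum = 41743.368.
SE = √(41743.368) = 204.31.

204.31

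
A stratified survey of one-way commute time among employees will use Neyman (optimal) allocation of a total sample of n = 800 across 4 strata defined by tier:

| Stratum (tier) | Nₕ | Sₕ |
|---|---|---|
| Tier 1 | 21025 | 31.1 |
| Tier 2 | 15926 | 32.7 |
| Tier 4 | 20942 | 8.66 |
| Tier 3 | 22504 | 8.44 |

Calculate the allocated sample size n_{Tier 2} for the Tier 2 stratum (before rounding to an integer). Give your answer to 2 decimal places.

Neyman allocation: nₕ = n·NₕSₕ / Σⱼ NⱼSⱼ.
Σ NⱼSⱼ = 21025·31.1 + 15926·32.7 + 20942·8.66 + 22504·8.44 = 1.5459492 × 10^6.
n_{Tier 2} = 800·15926·32.7 / (1.5459492 × 10^6) = 269.49.

269.49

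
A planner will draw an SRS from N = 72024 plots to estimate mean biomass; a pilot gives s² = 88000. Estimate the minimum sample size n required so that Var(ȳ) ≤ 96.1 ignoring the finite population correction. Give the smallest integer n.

Without fpc, n₀ = s²/D = 88000/96.1 = 915.7128.
Rounding up, n = 916.

916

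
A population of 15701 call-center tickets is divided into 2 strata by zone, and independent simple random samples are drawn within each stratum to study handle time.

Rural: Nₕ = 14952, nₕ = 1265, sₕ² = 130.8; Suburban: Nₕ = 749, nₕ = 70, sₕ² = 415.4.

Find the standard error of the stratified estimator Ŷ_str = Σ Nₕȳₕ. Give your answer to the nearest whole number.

4917

Var(Ŷ_str) = Σₕ Nₕ²(1 − fₕ)sₕ²/nₕ.
Rural: 14952²·(1 − 1265/14952)·130.8/1265 = 2.1160444 × 10^7.
Suburban: 749²·(1 − 70/749)·415.4/70 = 3.0180056 × 10^6.
Sum = 2.417845 × 10^7.
SE = √(2.417845 × 10^7) = 4917.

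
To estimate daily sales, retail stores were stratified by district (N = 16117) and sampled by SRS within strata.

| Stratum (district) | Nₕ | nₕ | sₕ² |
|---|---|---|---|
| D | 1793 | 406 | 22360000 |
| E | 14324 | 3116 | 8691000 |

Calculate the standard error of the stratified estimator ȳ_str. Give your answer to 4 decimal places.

Var(ȳ_str) = Σₕ Wₕ²(1 − fₕ)sₕ²/nₕ with Wₕ = Nₕ/N, N = 16117.
D: Wₕ = 0.11124899; term = 0.11124899²·(1 − 0.22643614)·22360000/406 = 527.27127.
E: Wₕ = 0.88875101; term = 0.88875101²·(1 − 0.21753700)·8691000/3116 = 1723.8375.
Sum = 2251.1088.
SE = √(2251.1088) = 47.4459.

47.4459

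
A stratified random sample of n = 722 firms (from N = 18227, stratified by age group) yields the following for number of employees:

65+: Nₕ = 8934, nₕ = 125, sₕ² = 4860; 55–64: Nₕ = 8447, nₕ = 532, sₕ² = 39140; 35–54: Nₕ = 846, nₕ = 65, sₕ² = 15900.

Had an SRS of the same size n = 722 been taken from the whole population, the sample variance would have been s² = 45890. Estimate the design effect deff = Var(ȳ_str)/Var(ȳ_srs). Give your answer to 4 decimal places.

0.4014

Var(ȳ_str) = Σ Wₕ²(1−fₕ)sₕ²/nₕ with Wₕ = Nₕ/18227:
  65+: (8934/18227)²·(1−125/8934)·4860/125 = 9.2101866
  55–64: (8447/18227)²·(1−532/8447)·39140/532 = 14.805811
  35–54: (846/18227)²·(1−65/846)·15900/65 = 0.48649096
  → Var(ȳ_str) = 24.502489.
Var(ȳ_srs) = (1 − 722/18227)·45890/722 = 61.041863.
deff = 24.502489 / 61.041863 = 0.4014.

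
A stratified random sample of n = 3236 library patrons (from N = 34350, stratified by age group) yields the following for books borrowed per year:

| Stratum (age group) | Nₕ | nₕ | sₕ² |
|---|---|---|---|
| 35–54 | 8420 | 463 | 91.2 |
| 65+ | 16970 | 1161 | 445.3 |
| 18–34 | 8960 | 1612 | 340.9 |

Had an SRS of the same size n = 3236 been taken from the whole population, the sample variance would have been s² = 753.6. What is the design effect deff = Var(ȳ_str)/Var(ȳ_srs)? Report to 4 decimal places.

0.5224

Var(ȳ_str) = Σ Wₕ²(1−fₕ)sₕ²/nₕ with Wₕ = Nₕ/34350:
  35–54: (8420/34350)²·(1−463/8420)·91.2/463 = 0.011184635
  65+: (16970/34350)²·(1−1161/16970)·445.3/1161 = 0.087207379
  18–34: (8960/34350)²·(1−1612/8960)·340.9/1612 = 0.011800099
  → Var(ȳ_str) = 0.11019211.
Var(ȳ_srs) = (1 − 3236/34350)·753.6/3236 = 0.21094123.
deff = 0.11019211 / 0.21094123 = 0.5224.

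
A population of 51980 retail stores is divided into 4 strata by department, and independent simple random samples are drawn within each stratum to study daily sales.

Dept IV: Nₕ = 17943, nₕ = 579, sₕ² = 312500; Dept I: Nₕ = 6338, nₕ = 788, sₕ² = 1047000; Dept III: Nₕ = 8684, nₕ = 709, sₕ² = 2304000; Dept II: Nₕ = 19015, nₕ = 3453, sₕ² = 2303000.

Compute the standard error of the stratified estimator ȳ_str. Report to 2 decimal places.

15.36

Var(ȳ_str) = Σₕ Wₕ²(1 − fₕ)sₕ²/nₕ with Wₕ = Nₕ/N, N = 51980.
Dept IV: Wₕ = 0.34519046; term = 0.34519046²·(1 − 0.03226885)·312500/579 = 62.236297.
Dept I: Wₕ = 0.12193151; term = 0.12193151²·(1 − 0.12432944)·1047000/788 = 17.29789.
Dept III: Wₕ = 0.16706426; term = 0.16706426²·(1 − 0.08164440)·2304000/709 = 83.294092.
Dept II: Wₕ = 0.36581377; term = 0.36581377²·(1 − 0.18159348)·2303000/3453 = 73.044337.
Sum = 235.87262.
SE = √(235.87262) = 15.36.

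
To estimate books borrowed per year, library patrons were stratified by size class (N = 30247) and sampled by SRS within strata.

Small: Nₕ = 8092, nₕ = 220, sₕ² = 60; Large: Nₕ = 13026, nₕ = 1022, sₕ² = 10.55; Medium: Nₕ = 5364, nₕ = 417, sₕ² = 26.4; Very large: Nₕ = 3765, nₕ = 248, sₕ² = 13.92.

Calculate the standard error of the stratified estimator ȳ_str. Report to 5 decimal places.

Var(ȳ_str) = Σₕ Wₕ²(1 − fₕ)sₕ²/nₕ with Wₕ = Nₕ/N, N = 30247.
Small: Wₕ = 0.26753066; term = 0.26753066²·(1 − 0.02718735)·60/220 = 0.018989123.
Large: Wₕ = 0.43065428; term = 0.43065428²·(1 − 0.07845847)·10.55/1022 = 0.0017643064.
Medium: Wₕ = 0.17733990; term = 0.17733990²·(1 − 0.07774049)·26.4/417 = 0.001836259.
Very large: Wₕ = 0.12447515; term = 0.12447515²·(1 − 0.06586985)·13.92/248 = 8.12382 × 10^-4.
Sum = 0.02340207.
SE = √(0.02340207) = 0.15298.

0.15298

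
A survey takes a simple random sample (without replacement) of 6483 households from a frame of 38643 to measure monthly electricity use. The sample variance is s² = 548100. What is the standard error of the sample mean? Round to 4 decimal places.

Under SRS without replacement, Var(ȳ) = (1 − f)·s²/n with f = n/N = 6483/38643 = 0.16776648.
Var(ȳ) = (1 − 0.16776648)·548100/6483 = 0.83223352·84.544193 = 70.360511.
SE(ȳ) = √(70.360511) = 8.3881.

8.3881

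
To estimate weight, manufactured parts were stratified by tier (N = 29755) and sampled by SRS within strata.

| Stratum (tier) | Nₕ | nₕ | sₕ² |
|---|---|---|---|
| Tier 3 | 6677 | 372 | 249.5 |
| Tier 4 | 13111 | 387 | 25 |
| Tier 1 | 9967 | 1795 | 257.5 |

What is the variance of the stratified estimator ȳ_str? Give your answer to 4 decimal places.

Var(ȳ_str) = Σₕ Wₕ²(1 − fₕ)sₕ²/nₕ with Wₕ = Nₕ/N, N = 29755.
Tier 3: Wₕ = 0.22439926; term = 0.22439926²·(1 − 0.05571364)·249.5/372 = 0.031891443.
Tier 4: Wₕ = 0.44063183; term = 0.44063183²·(1 − 0.02951720)·25/387 = 0.012172187.
Tier 1: Wₕ = 0.33496891; term = 0.33496891²·(1 − 0.18009431)·257.5/1795 = 0.013197318.
Sum = 0.057260948.

0.0573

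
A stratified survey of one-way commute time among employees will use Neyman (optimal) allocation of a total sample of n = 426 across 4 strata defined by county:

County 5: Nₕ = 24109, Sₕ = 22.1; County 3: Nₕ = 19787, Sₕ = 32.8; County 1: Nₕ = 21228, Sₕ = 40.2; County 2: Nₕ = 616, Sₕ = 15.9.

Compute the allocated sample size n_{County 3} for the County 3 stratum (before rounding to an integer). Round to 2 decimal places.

135.20

Neyman allocation: nₕ = n·NₕSₕ / Σⱼ NⱼSⱼ.
Σ NⱼSⱼ = 24109·22.1 + 19787·32.8 + 21228·40.2 + 616·15.9 = 2.0449825 × 10^6.
n_{County 3} = 426·19787·32.8 / (2.0449825 × 10^6) = 135.20.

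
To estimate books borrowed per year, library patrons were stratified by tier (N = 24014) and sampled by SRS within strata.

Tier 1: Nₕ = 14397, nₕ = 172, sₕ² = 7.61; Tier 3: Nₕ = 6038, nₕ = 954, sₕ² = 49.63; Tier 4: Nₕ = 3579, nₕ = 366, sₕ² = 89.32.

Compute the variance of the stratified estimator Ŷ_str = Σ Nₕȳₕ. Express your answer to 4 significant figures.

Var(Ŷ_str) = Σₕ Nₕ²(1 − fₕ)sₕ²/nₕ.
Tier 1: 14397²·(1 − 172/14397)·7.61/172 = 9.0610909 × 10^6.
Tier 3: 6038²·(1 − 954/6038)·49.63/954 = 1.5969619 × 10^6.
Tier 4: 3579²·(1 − 366/3579)·89.32/366 = 2.8063385 × 10^6.
Sum = 1.3464391 × 10^7.

1.346 × 10^7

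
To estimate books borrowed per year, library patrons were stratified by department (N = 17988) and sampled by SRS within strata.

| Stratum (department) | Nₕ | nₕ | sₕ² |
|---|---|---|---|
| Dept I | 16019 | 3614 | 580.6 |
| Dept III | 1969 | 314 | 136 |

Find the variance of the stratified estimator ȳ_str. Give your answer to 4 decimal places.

Var(ȳ_str) = Σₕ Wₕ²(1 − fₕ)sₕ²/nₕ with Wₕ = Nₕ/N, N = 17988.
Dept I: Wₕ = 0.89053814; term = 0.89053814²·(1 − 0.22560709)·580.6/3614 = 0.098663222.
Dept III: Wₕ = 0.10946186; term = 0.10946186²·(1 − 0.15947181)·136/314 = 0.0043620156.
Sum = 0.10302524.

0.1030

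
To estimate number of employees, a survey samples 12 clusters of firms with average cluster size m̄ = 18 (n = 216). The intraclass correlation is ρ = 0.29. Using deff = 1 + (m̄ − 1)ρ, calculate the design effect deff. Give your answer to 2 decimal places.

deff = 1 + (18 − 1)·0.29 = 1 + 4.93 = 5.93.

5.93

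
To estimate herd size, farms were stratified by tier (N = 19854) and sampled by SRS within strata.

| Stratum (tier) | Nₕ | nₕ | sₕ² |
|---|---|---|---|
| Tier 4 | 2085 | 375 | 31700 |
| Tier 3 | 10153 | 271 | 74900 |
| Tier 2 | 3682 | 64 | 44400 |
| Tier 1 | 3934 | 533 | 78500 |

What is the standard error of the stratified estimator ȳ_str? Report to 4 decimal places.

9.9779

Var(ȳ_str) = Σₕ Wₕ²(1 − fₕ)sₕ²/nₕ with Wₕ = Nₕ/N, N = 19854.
Tier 4: Wₕ = 0.10501662; term = 0.10501662²·(1 − 0.17985612)·31700/375 = 0.76459971.
Tier 3: Wₕ = 0.51138310; term = 0.51138310²·(1 − 0.02669162)·74900/271 = 70.348643.
Tier 2: Wₕ = 0.18545381; term = 0.18545381²·(1 − 0.01738186)·44400/64 = 23.44549.
Tier 1: Wₕ = 0.19814647; term = 0.19814647²·(1 − 0.13548551)·78500/533 = 4.9990491.
Sum = 99.557782.
SE = √(99.557782) = 9.9779.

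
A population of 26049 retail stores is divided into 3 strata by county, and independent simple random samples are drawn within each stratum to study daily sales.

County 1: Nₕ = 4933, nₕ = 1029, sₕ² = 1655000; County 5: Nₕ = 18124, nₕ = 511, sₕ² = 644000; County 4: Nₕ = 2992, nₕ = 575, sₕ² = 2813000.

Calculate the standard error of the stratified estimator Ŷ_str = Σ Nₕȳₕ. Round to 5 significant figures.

684580

Var(Ŷ_str) = Σₕ Nₕ²(1 − fₕ)sₕ²/nₕ.
County 1: 4933²·(1 − 1029/4933)·1655000/1029 = 3.0974446 × 10^10.
County 5: 18124²·(1 − 511/18124)·644000/511 = 4.0230215 × 10^11.
County 4: 2992²·(1 − 575/2992)·2813000/575 = 3.5378558 × 10^10.
Sum = 4.6865515 × 10^11.
SE = √(4.6865515 × 10^11) = 684580.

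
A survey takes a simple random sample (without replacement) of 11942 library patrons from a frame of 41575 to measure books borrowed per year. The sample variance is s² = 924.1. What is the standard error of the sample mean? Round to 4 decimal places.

Under SRS without replacement, Var(ȳ) = (1 − f)·s²/n with f = n/N = 11942/41575 = 0.28723993.
Var(ȳ) = (1 − 0.28723993)·924.1/11942 = 0.71276007·0.077382348 = 0.055155048.
SE(ȳ) = √(0.055155048) = 0.2349.

0.2349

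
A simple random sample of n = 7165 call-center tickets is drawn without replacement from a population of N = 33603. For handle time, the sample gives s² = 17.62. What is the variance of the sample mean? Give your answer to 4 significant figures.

0.001935

Under SRS without replacement, Var(ȳ) = (1 − f)·s²/n with f = n/N = 7165/33603 = 0.21322501.
Var(ȳ) = (1 − 0.21322501)·17.62/7165 = 0.78677499·0.0024591766 = 0.0019348186.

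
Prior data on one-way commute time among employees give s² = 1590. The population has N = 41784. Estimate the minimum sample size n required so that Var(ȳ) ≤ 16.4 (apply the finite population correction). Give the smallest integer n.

Without fpc, n₀ = s²/D = 1590/16.4 = 96.9512.
With fpc, (1 − n/N)·s²/n ≤ D requires n ≥ n₀/(1 + n₀/N) = 96.9512/(1 + 96.9512/41784) = 96.7268.
Rounding up, n = 97.

97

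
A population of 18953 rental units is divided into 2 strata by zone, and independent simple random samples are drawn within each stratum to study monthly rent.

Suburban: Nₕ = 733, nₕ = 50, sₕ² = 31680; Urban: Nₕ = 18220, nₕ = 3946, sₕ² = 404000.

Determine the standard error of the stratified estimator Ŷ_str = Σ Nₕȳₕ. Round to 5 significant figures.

Var(Ŷ_str) = Σₕ Nₕ²(1 − fₕ)sₕ²/nₕ.
Suburban: 733²·(1 − 50/733)·31680/50 = 3.1720487 × 10^8.
Urban: 18220²·(1 − 3946/18220)·404000/3946 = 2.6626762 × 10^10.
Sum = 2.6943967 × 10^10.
SE = √(2.6943967 × 10^10) = 164150.

164150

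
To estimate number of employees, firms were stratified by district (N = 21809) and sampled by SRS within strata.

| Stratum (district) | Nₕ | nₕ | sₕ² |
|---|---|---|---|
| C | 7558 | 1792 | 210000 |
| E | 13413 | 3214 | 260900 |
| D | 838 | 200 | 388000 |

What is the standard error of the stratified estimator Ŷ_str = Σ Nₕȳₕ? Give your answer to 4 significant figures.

131300

Var(Ŷ_str) = Σₕ Nₕ²(1 − fₕ)sₕ²/nₕ.
C: 7558²·(1 − 1792/7558)·210000/1792 = 5.1069642 × 10^9.
E: 13413²·(1 − 3214/13413)·260900/3214 = 1.1104825 × 10^10.
D: 838²·(1 − 200/838)·388000/200 = 1.0372094 × 10^9.
Sum = 1.7248999 × 10^10.
SE = √(1.7248999 × 10^10) = 131300.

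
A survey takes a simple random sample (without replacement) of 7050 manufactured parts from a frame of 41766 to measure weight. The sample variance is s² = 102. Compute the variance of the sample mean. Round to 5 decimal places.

Under SRS without replacement, Var(ȳ) = (1 − f)·s²/n with f = n/N = 7050/41766 = 0.16879759.
Var(ȳ) = (1 − 0.16879759)·102/7050 = 0.83120241·0.014468085 = 0.012025907.

0.01203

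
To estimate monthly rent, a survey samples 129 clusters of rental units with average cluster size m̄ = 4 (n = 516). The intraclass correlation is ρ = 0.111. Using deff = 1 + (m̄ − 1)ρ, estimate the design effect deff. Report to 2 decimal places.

1.33

deff = 1 + (4 − 1)·0.111 = 1 + 0.333 = 1.333.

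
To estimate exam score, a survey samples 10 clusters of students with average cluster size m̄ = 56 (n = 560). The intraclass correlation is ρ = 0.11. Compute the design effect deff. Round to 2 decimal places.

deff = 1 + (56 − 1)·0.11 = 1 + 6.05 = 7.05.

7.05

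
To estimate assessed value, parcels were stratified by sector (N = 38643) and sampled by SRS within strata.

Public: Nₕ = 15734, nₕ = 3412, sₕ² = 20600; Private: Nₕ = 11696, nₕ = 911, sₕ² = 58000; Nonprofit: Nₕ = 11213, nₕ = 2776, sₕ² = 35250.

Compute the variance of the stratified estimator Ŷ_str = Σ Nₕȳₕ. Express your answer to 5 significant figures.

Var(Ŷ_str) = Σₕ Nₕ²(1 − fₕ)sₕ²/nₕ.
Public: 15734²·(1 − 3412/15734)·20600/3412 = 1.1705192 × 10^9.
Private: 11696²·(1 − 911/11696)·58000/911 = 8.0309538 × 10^9.
Nonprofit: 11213²·(1 − 2776/11213)·35250/2776 = 1.2012946 × 10^9.
Sum = 1.0402768 × 10^10.

1.0403 × 10^10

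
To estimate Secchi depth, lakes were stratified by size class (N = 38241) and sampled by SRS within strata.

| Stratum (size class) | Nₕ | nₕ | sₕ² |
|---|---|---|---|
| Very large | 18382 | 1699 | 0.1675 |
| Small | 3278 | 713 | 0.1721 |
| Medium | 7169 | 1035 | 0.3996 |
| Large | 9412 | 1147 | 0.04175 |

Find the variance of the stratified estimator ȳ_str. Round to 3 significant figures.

3.56 × 10^-5

Var(ȳ_str) = Σₕ Wₕ²(1 − fₕ)sₕ²/nₕ with Wₕ = Nₕ/N, N = 38241.
Very large: Wₕ = 0.48068827; term = 0.48068827²·(1 − 0.09242737)·0.1675/1699 = 2.0674255 × 10^-5.
Small: Wₕ = 0.08571952; term = 0.08571952²·(1 − 0.21751068)·0.1721/713 = 1.3878073 × 10^-6.
Medium: Wₕ = 0.18746895; term = 0.18746895²·(1 − 0.14437160)·0.3996/1035 = 1.1609914 × 10^-5.
Large: Wₕ = 0.24612327; term = 0.24612327²·(1 − 0.12186570)·0.04175/1147 = 1.9362408 × 10^-6.
Sum = 3.5608217 × 10^-5.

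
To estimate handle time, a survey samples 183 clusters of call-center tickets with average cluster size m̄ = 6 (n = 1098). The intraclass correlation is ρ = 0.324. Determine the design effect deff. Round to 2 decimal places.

2.62

deff = 1 + (6 − 1)·0.324 = 1 + 1.62 = 2.62.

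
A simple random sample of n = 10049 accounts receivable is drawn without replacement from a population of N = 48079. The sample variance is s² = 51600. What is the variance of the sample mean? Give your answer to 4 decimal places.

Under SRS without replacement, Var(ȳ) = (1 − f)·s²/n with f = n/N = 10049/48079 = 0.20901017.
Var(ȳ) = (1 − 0.20901017)·51600/10049 = 0.79098983·5.1348393 = 4.0616057.

4.0616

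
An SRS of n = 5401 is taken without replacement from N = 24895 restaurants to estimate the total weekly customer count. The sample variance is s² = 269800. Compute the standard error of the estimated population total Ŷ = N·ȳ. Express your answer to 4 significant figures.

Var(Ŷ) = N²·Var(ȳ) = N²·(1 − n/N)·s²/n.
f = 5401/24895 = 0.21695120; Var(ȳ) = 0.78304880·269800/5401 = 39.116195.
Var(Ŷ) = 24895² · 39.116195 = 2.4242693 × 10^10.
SE(Ŷ) = √(2.4242693 × 10^10) = 155700.

155700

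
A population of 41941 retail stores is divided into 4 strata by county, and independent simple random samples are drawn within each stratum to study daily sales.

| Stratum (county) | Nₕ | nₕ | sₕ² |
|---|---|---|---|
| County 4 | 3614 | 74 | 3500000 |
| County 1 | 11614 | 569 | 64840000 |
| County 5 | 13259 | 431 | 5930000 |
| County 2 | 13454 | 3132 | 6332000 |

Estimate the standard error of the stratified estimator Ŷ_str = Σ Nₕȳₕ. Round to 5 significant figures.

Var(Ŷ_str) = Σₕ Nₕ²(1 − fₕ)sₕ²/nₕ.
County 4: 3614²·(1 − 74/3614)·3500000/74 = 6.0510081 × 10^11.
County 1: 11614²·(1 − 569/11614)·64840000/569 = 1.4617674 × 10^13.
County 5: 13259²·(1 − 431/13259)·5930000/431 = 2.3401686 × 10^12.
County 2: 13454²·(1 − 3132/13454)·6332000/3132 = 2.8075948 × 10^11.
Sum = 1.7843703 × 10^13.
SE = √(1.7843703 × 10^13) = 4.2242 × 10^6.

4.2242 × 10^6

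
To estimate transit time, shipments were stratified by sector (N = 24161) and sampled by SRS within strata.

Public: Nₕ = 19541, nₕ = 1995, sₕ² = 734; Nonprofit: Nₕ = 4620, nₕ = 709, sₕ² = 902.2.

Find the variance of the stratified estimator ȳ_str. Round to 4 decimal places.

Var(ȳ_str) = Σₕ Wₕ²(1 − fₕ)sₕ²/nₕ with Wₕ = Nₕ/N, N = 24161.
Public: Wₕ = 0.80878275; term = 0.80878275²·(1 − 0.10209304)·734/1995 = 0.21609676.
Nonprofit: Wₕ = 0.19121725; term = 0.19121725²·(1 − 0.15346320)·902.2/709 = 0.039387332.
Sum = 0.25548409.

0.2555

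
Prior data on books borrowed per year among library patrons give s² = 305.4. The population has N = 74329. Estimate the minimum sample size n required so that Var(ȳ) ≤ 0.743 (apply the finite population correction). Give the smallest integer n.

409

Without fpc, n₀ = s²/D = 305.4/0.743 = 411.0363.
With fpc, (1 − n/N)·s²/n ≤ D requires n ≥ n₀/(1 + n₀/N) = 411.0363/(1 + 411.0363/74329) = 408.7758.
Rounding up, n = 409.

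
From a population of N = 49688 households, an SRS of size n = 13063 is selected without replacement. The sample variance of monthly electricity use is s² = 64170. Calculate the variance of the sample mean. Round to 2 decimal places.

3.62

Under SRS without replacement, Var(ȳ) = (1 − f)·s²/n with f = n/N = 13063/49688 = 0.26290050.
Var(ȳ) = (1 − 0.26290050)·64170/13063 = 0.73709950·4.9123479 = 3.6208892.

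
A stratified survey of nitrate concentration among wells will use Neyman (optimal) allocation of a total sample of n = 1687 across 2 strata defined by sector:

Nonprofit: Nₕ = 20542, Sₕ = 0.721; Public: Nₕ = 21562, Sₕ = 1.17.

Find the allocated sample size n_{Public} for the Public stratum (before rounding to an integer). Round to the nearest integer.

1063

Neyman allocation: nₕ = n·NₕSₕ / Σⱼ NⱼSⱼ.
Σ NⱼSⱼ = 20542·0.721 + 21562·1.17 = 40038.322.
n_{Public} = 1687·21562·1.17 / 40038.322 = 1063.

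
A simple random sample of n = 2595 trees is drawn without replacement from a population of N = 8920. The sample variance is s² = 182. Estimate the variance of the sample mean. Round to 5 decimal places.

Under SRS without replacement, Var(ȳ) = (1 − f)·s²/n with f = n/N = 2595/8920 = 0.29091928.
Var(ȳ) = (1 − 0.29091928)·182/2595 = 0.70908072·0.070134875 = 0.049731287.

0.04973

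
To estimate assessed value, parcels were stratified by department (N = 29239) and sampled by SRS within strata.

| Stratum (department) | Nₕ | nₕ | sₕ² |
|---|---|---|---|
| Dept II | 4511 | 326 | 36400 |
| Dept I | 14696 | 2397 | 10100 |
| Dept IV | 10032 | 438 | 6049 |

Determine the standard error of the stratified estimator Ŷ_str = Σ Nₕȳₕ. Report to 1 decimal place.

64797.5

Var(Ŷ_str) = Σₕ Nₕ²(1 − fₕ)sₕ²/nₕ.
Dept II: 4511²·(1 − 326/4511)·36400/326 = 2.10791 × 10^9.
Dept I: 14696²·(1 − 2397/14696)·10100/2397 = 7.6159184 × 10^8.
Dept IV: 10032²·(1 − 438/10032)·6049/438 = 1.3292195 × 10^9.
Sum = 4.1987213 × 10^9.
SE = √(4.1987213 × 10^9) = 64797.5.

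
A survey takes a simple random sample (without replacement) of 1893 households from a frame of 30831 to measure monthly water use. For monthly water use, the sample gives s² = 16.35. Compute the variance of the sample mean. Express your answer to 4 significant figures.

Under SRS without replacement, Var(ȳ) = (1 − f)·s²/n with f = n/N = 1893/30831 = 0.06139924.
Var(ȳ) = (1 − 0.06139924)·16.35/1893 = 0.93860076·0.008637084 = 0.0081067736.

0.008107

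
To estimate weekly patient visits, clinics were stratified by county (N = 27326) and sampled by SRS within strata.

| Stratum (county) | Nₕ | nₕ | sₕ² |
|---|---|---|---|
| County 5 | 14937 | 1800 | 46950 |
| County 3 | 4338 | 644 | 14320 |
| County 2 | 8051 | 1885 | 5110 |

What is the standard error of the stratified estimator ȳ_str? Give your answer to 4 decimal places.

2.7408

Var(ȳ_str) = Σₕ Wₕ²(1 − fₕ)sₕ²/nₕ with Wₕ = Nₕ/N, N = 27326.
County 5: Wₕ = 0.54662226; term = 0.54662226²·(1 − 0.12050613)·46950/1800 = 6.8544174.
County 3: Wₕ = 0.15874991; term = 0.15874991²·(1 − 0.14845551)·14320/644 = 0.47719014.
County 2: Wₕ = 0.29462783; term = 0.29462783²·(1 − 0.23413241)·5110/1885 = 0.18022323.
Sum = 7.5118308.
SE = √(7.5118308) = 2.7408.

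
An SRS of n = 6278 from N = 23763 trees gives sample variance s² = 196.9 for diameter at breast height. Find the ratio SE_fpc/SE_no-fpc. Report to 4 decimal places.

0.8578

f = n/N = 6278/23763 = 0.26419223.
SE_no-fpc = √(s²/n) = 0.17709741; SE_fpc = √((1−f)s²/n) = 0.15191281.
Ratio = √(1−f) = 0.85779238.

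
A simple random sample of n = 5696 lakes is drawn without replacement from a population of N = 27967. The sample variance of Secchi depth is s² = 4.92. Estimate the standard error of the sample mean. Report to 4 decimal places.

0.0262

Under SRS without replacement, Var(ȳ) = (1 − f)·s²/n with f = n/N = 5696/27967 = 0.20366861.
Var(ȳ) = (1 − 0.20366861)·4.92/5696 = 0.79633139·8.6376404 × 10^-4 = 6.8784242 × 10^-4.
SE(ȳ) = √(6.8784242 × 10^-4) = 0.0262.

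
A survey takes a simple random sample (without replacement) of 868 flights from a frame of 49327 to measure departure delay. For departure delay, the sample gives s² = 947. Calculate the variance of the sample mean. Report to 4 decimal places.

Under SRS without replacement, Var(ȳ) = (1 − f)·s²/n with f = n/N = 868/49327 = 0.01759685.
Var(ȳ) = (1 − 0.01759685)·947/868 = 0.98240315·1.0910138 = 1.0718154.

1.0718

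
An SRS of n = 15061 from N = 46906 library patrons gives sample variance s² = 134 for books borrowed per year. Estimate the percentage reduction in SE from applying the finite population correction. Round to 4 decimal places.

17.6039

f = n/N = 15061/46906 = 0.32108899.
SE_no-fpc = √(s²/n) = 0.094324714; SE_fpc = √((1−f)s²/n) = 0.077719844.
Ratio = √(1−f) = 0.82396057. Reduction = 100·(1 − 0.82396057) = 17.6039%.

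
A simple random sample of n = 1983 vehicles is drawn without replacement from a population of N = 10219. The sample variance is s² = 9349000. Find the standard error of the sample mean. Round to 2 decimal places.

61.64

Under SRS without replacement, Var(ȳ) = (1 − f)·s²/n with f = n/N = 1983/10219 = 0.19405030.
Var(ȳ) = (1 − 0.19405030)·9349000/1983 = 0.80594970·4714.5739 = 3799.7094.
SE(ȳ) = √(3799.7094) = 61.64.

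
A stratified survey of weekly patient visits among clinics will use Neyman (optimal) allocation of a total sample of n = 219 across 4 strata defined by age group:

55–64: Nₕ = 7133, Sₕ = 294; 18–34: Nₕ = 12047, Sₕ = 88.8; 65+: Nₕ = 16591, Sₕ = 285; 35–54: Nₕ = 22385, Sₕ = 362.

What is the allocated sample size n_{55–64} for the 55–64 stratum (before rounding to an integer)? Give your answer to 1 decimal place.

28.7

Neyman allocation: nₕ = n·NₕSₕ / Σⱼ NⱼSⱼ.
Σ NⱼSⱼ = 7133·294 + 12047·88.8 + 16591·285 + 22385·362 = 1.5998681 × 10^7.
n_{55–64} = 219·7133·294 / (1.5998681 × 10^7) = 28.7.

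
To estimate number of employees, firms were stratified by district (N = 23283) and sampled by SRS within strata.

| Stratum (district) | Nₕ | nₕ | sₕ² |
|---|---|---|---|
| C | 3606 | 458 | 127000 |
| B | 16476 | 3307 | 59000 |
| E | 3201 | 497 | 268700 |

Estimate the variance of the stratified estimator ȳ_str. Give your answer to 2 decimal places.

Var(ȳ_str) = Σₕ Wₕ²(1 − fₕ)sₕ²/nₕ with Wₕ = Nₕ/N, N = 23283.
C: Wₕ = 0.15487695; term = 0.15487695²·(1 − 0.12701054)·127000/458 = 5.8065853.
B: Wₕ = 0.70764077; term = 0.70764077²·(1 − 0.20071619)·59000/3307 = 7.1407614.
E: Wₕ = 0.13748228; term = 0.13748228²·(1 − 0.15526398)·268700/497 = 8.6322848.
Sum = 21.579632.

21.58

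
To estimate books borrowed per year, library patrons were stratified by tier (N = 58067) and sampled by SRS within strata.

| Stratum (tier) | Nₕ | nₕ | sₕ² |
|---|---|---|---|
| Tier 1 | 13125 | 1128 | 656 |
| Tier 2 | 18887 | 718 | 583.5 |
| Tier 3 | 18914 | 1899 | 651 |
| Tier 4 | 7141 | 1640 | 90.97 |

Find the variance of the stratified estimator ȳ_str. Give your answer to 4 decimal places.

0.1432

Var(ȳ_str) = Σₕ Wₕ²(1 − fₕ)sₕ²/nₕ with Wₕ = Nₕ/N, N = 58067.
Tier 1: Wₕ = 0.22603200; term = 0.22603200²·(1 − 0.08594286)·656/1128 = 0.027158635.
Tier 2: Wₕ = 0.32526220; term = 0.32526220²·(1 − 0.03801557)·583.5/718 = 0.082708785.
Tier 3: Wₕ = 0.32572718; term = 0.32572718²·(1 − 0.10040182)·651/1899 = 0.032719946.
Tier 4: Wₕ = 0.12297863; term = 0.12297863²·(1 − 0.22965971)·90.97/1640 = 6.4624359 × 10^-4.
Sum = 0.14323361.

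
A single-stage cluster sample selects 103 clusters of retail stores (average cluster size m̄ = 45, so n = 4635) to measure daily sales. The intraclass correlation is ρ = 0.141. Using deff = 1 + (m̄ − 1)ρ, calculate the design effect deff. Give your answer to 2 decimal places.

deff = 1 + (45 − 1)·0.141 = 1 + 6.204 = 7.204.

7.20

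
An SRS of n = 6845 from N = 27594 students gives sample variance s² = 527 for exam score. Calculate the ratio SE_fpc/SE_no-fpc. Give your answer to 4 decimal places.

f = n/N = 6845/27594 = 0.24806117.
SE_no-fpc = √(s²/n) = 0.27747163; SE_fpc = √((1−f)s²/n) = 0.24060787.
Ratio = √(1−f) = 0.86714406.

0.8671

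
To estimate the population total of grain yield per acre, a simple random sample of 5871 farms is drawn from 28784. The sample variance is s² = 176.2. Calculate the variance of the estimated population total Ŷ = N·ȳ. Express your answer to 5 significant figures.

Var(Ŷ) = N²·Var(ȳ) = N²·(1 − n/N)·s²/n.
f = 5871/28784 = 0.20396748; Var(ȳ) = 0.79603252·176.2/5871 = 0.023890467.
Var(Ŷ) = 28784² · 0.023890467 = 1.9793698 × 10^7.

1.9794 × 10^7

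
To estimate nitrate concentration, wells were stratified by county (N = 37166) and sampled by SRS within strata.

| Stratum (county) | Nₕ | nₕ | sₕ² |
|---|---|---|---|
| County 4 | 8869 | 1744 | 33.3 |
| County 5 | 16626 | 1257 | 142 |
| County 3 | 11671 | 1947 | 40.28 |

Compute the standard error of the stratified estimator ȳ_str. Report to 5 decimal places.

0.15320

Var(ȳ_str) = Σₕ Wₕ²(1 − fₕ)sₕ²/nₕ with Wₕ = Nₕ/N, N = 37166.
County 4: Wₕ = 0.23863208; term = 0.23863208²·(1 − 0.19663998)·33.3/1744 = 8.7350547 × 10^-4.
County 5: Wₕ = 0.44734435; term = 0.44734435²·(1 − 0.07560447)·142/1257 = 0.020897523.
County 3: Wₕ = 0.31402357; term = 0.31402357²·(1 − 0.16682375)·40.28/1947 = 0.0016997494.
Sum = 0.023470778.
SE = √(0.023470778) = 0.15320.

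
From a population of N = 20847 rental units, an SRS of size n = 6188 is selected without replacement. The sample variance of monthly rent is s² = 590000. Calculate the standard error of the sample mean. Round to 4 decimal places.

Under SRS without replacement, Var(ȳ) = (1 − f)·s²/n with f = n/N = 6188/20847 = 0.29682928.
Var(ȳ) = (1 − 0.29682928)·590000/6188 = 0.70317072·95.345831 = 67.044396.
SE(ȳ) = √(67.044396) = 8.1881.

8.1881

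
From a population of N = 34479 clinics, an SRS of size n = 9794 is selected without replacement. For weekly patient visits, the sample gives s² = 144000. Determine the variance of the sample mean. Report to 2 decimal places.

10.53

Under SRS without replacement, Var(ȳ) = (1 − f)·s²/n with f = n/N = 9794/34479 = 0.28405696.
Var(ȳ) = (1 − 0.28405696)·144000/9794 = 0.71594304·14.702879 = 10.526424.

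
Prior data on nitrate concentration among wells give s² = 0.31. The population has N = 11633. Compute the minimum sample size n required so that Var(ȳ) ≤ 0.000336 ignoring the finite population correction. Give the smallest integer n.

923

Without fpc, n₀ = s²/D = 0.31/0.000336 = 922.6190.
Rounding up, n = 923.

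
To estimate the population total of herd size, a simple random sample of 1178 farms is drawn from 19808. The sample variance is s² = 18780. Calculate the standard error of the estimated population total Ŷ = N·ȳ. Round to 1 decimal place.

76701.2

Var(Ŷ) = N²·Var(ȳ) = N²·(1 − n/N)·s²/n.
f = 1178/19808 = 0.05947092; Var(ȳ) = 0.94052908·18780/1178 = 14.994173.
Var(Ŷ) = 19808² · 14.994173 = 5.8830667 × 10^9.
SE(Ŷ) = √(5.8830667 × 10^9) = 76701.2.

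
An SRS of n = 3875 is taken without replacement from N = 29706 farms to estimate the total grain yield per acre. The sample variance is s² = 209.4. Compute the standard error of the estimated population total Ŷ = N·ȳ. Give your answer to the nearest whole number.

6439

Var(Ŷ) = N²·Var(ȳ) = N²·(1 − n/N)·s²/n.
f = 3875/29706 = 0.13044503; Var(ȳ) = 0.86955497·209.4/3875 = 0.046989629.
Var(Ŷ) = 29706² · 0.046989629 = 4.1465831 × 10^7.
SE(Ŷ) = √(4.1465831 × 10^7) = 6439.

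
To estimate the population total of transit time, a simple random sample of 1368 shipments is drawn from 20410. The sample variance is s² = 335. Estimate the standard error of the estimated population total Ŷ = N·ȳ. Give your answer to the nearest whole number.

9756

Var(Ŷ) = N²·Var(ȳ) = N²·(1 − n/N)·s²/n.
f = 1368/20410 = 0.06702597; Var(ȳ) = 0.93297403·335/1368 = 0.22846952.
Var(Ŷ) = 20410² · 0.22846952 = 9.5173114 × 10^7.
SE(Ŷ) = √(9.5173114 × 10^7) = 9756.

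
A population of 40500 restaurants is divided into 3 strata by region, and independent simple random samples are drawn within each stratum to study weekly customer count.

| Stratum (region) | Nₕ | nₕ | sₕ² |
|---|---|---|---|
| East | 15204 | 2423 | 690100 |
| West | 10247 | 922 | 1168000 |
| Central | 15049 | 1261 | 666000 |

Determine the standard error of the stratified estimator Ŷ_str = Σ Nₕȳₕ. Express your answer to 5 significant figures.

Var(Ŷ_str) = Σₕ Nₕ²(1 − fₕ)sₕ²/nₕ.
East: 15204²·(1 − 2423/15204)·690100/2423 = 5.5345372 × 10^10.
West: 10247²·(1 − 922/10247)·1168000/922 = 1.2104797 × 10^11.
Central: 15049²·(1 − 1261/15049)·666000/1261 = 1.0958928 × 10^11.
Sum = 2.8598262 × 10^11.
SE = √(2.8598262 × 10^11) = 534770.

534770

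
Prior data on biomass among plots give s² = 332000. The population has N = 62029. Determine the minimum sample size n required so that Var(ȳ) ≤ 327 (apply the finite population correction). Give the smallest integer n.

Without fpc, n₀ = s²/D = 332000/327 = 1015.2905.
With fpc, (1 − n/N)·s²/n ≤ D requires n ≥ n₀/(1 + n₀/N) = 1015.2905/(1 + 1015.2905/62029) = 998.9399.
Rounding up, n = 999.

999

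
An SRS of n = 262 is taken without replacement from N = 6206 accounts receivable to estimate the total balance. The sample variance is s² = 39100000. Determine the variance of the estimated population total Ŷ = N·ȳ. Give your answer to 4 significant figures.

5.505 × 10^12

Var(Ŷ) = N²·Var(ȳ) = N²·(1 − n/N)·s²/n.
f = 262/6206 = 0.04221721; Var(ȳ) = 0.95778279·39100000/262 = 142936.29.
Var(Ŷ) = 6206² · 142936.29 = 5.5051106 × 10^12.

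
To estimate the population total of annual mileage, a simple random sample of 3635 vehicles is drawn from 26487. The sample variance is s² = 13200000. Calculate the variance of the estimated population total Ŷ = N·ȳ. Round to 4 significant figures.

2.198 × 10^12

Var(Ŷ) = N²·Var(ȳ) = N²·(1 − n/N)·s²/n.
f = 3635/26487 = 0.13723714; Var(ȳ) = 0.86276286·13200000/3635 = 3133.0041.
Var(Ŷ) = 26487² · 3133.0041 = 2.197994 × 10^12.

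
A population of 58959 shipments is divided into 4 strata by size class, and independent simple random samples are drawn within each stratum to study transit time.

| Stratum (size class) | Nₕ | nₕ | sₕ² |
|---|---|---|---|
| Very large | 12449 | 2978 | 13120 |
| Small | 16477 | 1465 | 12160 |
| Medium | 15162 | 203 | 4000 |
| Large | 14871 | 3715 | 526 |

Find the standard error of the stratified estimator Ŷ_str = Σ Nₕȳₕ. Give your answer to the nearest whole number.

84055

Var(Ŷ_str) = Σₕ Nₕ²(1 − fₕ)sₕ²/nₕ.
Very large: 12449²·(1 − 2978/12449)·13120/2978 = 5.1944485 × 10^8.
Small: 16477²·(1 − 1465/16477)·12160/1465 = 2.053112 × 10^9.
Medium: 15162²·(1 − 203/15162)·4000/203 = 4.4691302 × 10^9.
Large: 14871²·(1 − 3715/14871)·526/3715 = 2.3489599 × 10^7.
Sum = 7.0651766 × 10^9.
SE = √(7.0651766 × 10^9) = 84055.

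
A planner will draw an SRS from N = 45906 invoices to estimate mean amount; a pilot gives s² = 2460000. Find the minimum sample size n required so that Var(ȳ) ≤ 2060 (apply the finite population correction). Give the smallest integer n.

Without fpc, n₀ = s²/D = 2460000/2060 = 1194.1748.
With fpc, (1 − n/N)·s²/n ≤ D requires n ≥ n₀/(1 + n₀/N) = 1194.1748/(1 + 1194.1748/45906) = 1163.8978.
Rounding up, n = 1164.

1164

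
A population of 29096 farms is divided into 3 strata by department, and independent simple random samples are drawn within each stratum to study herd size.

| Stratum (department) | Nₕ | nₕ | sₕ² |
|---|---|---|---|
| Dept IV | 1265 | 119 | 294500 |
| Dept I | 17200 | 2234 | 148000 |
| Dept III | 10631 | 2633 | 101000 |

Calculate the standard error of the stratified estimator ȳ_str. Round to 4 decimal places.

Var(ȳ_str) = Σₕ Wₕ²(1 − fₕ)sₕ²/nₕ with Wₕ = Nₕ/N, N = 29096.
Dept IV: Wₕ = 0.04347677; term = 0.04347677²·(1 − 0.09407115)·294500/119 = 4.2378629.
Dept I: Wₕ = 0.59114655; term = 0.59114655²·(1 − 0.12988372)·148000/2234 = 20.144021.
Dept III: Wₕ = 0.36537668; term = 0.36537668²·(1 − 0.24767190)·101000/2633 = 3.8526491.
Sum = 28.234533.
SE = √(28.234533) = 5.3136.

5.3136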